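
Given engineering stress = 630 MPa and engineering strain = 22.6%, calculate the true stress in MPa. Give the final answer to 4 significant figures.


sigma_true = sigma_eng * (1 + epsilon_eng)
sigma_true = 630 * (1 + 0.226)
sigma_true = 772.4 MPa


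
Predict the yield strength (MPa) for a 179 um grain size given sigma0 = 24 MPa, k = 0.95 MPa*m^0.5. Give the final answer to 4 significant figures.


sigma_y = sigma0 + k / sqrt(d)
d = 179 um = 1.79e-04 m
sigma_y = 24 + 0.95 / sqrt(1.79e-04)
sigma_y = 95.01 MPa


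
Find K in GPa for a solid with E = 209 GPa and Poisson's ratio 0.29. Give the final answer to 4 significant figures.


K = E / (3*(1-2*nu))
K = 209 / (3*(1-2*0.29))
K = 165.9 GPa


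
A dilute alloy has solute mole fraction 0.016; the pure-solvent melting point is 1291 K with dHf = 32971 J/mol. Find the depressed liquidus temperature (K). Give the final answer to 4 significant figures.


dT = R*Tm^2*x / dHf
dT = 8.314 * 1291^2 * 0.016 / 32971
dT = 6.72435 K
T_new = 1291 - 6.72435 = 1284 K


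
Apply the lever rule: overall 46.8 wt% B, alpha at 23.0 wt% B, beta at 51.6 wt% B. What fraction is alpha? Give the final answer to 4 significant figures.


f_alpha = (C_beta - C0) / (C_beta - C_alpha)
f_alpha = (51.6 - 46.8) / (51.6 - 23.0)
f_alpha = 0.1678


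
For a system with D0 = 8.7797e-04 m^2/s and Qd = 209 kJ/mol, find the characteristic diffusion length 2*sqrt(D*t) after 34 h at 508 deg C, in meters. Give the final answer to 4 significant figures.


Step 1: D = D0 * exp(-Qd/(R*T))
T = 781.15 K
D = 8.7797e-04 * exp(-209e3 / (8.314 * 781.15)) = 9.27631e-18 m^2/s
Step 2: L = 2*sqrt(D*t)
t = 34 h = 122400 s
L = 2*sqrt(9.27631e-18 * 122400) = 2.131e-06 m


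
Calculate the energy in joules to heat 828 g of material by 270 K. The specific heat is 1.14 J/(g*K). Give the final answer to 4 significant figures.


Q = m * cp * dT
Q = 828 * 1.14 * 270
Q = 254900 J


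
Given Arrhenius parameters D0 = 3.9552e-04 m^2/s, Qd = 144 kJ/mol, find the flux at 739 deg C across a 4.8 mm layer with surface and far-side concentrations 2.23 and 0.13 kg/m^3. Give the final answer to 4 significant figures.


Step 1: D = D0 * exp(-Qd/(R*T))
T = 739 + 273.15 = 1012.15 K
D = 3.9552e-04 * exp(-144e3 / (8.314 * 1012.15)) = 1.46354e-11 m^2/s
Step 2: J = D * (C1 - C2) / dx
J = 1.46354e-11 * (2.23 - 0.13) / 4.8e-03
J = 6.403e-09 kg/(m^2*s)


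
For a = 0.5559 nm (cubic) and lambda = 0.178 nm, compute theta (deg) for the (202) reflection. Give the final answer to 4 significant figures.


d = a / sqrt(h^2+k^2+l^2)
d = 0.5559 / sqrt(8) = 0.19654 nm
lambda = 2*d*sin(theta)  =>  sin(theta) = lambda / (2*d)
sin(theta) = 0.178 / (2 * 0.19654) = 0.452833
theta = 26.93 deg


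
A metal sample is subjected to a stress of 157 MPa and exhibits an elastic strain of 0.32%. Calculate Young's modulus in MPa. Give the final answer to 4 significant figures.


E = sigma / epsilon
epsilon = 0.32% = 3.2e-03
E = 157 / 3.2e-03
E = 49060 MPa


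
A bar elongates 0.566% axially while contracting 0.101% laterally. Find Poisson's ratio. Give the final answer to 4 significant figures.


nu = -epsilon_lat / epsilon_axial
Lateral strain is contraction (negative), so using magnitudes:
nu = 0.101 / 0.566
nu = 0.1784


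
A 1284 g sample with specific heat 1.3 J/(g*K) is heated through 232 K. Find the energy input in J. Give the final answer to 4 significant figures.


Q = m * cp * dT
Q = 1284 * 1.3 * 232
Q = 387300 J


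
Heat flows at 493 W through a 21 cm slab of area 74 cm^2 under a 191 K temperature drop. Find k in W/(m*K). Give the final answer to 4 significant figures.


k = Q*L / (A*dT)
L = 0.21 m, A = 7.4e-03 m^2
k = 493 * 0.21 / (7.4e-03 * 191)
k = 73.25 W/(m*K)


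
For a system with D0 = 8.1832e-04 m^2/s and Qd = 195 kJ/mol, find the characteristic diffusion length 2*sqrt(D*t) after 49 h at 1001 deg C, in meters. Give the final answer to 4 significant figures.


Step 1: D = D0 * exp(-Qd/(R*T))
T = 1274.15 K
D = 8.1832e-04 * exp(-195e3 / (8.314 * 1274.15)) = 8.28853e-12 m^2/s
Step 2: L = 2*sqrt(D*t)
t = 49 h = 176400 s
L = 2*sqrt(8.28853e-12 * 176400) = 2.418e-03 m


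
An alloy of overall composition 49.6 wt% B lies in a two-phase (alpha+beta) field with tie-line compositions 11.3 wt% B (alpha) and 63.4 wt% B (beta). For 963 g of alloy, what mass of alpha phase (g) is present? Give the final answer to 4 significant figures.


f_alpha = (C_beta - C0) / (C_beta - C_alpha)
f_alpha = (63.4 - 49.6) / (63.4 - 11.3) = 0.264875
m_alpha = f_alpha * m_total = 0.264875 * 963 = 255.1 g


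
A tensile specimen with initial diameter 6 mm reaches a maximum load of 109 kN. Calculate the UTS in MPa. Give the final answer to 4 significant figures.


A0 = pi*(d/2)^2 = pi*(6/2)^2 = 28.2743 mm^2
UTS = F_max / A0 = 109*1000 / 28.2743
UTS = 3855 MPa


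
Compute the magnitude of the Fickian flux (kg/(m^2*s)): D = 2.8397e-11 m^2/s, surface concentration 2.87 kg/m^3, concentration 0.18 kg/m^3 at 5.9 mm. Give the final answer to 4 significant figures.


J = -D * (dC/dx) = D * (C1 - C2) / dx
J = 2.8397e-11 * (2.87 - 0.18) / 5.9e-03
J = 1.295e-08 kg/(m^2*s)


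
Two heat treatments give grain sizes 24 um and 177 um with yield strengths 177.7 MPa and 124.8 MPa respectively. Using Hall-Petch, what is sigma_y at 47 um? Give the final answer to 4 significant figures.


sigma_y = sigma0 + k / sqrt(d)
1/sqrt(d1) = 1/sqrt(2.4e-05) = 204.124;  1/sqrt(d2) = 75.1646
k = (sigma1 - sigma2) / (1/sqrt(d1) - 1/sqrt(d2)) = (177.7 - 124.8) / (204.124 - 75.1646) = 0.410206 MPa*m^0.5
sigma0 = sigma1 - k/sqrt(d1) = 177.7 - 0.410206*204.124 = 93.967 MPa
sigma_y(d3) = 93.967 + 0.410206 / sqrt(4.7e-05) = 153.8 MPa


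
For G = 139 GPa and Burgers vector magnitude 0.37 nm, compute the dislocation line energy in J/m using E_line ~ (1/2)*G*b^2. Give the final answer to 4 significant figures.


E = G*b^2/2
b = 0.37 nm = 3.7e-10 m
G = 139 GPa = 1.39e+11 Pa
E = 0.5 * 1.39e+11 * (3.7e-10)^2
E = 9.515e-09 J/m


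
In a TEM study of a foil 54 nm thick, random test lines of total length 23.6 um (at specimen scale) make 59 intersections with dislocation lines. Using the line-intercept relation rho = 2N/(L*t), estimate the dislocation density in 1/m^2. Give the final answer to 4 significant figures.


rho = 2N / (L * t)
L = 23.6 um = 2.36e-05 m, t = 54 nm = 5.4e-08 m
rho = 2 * 59 / (2.36e-05 * 5.4e-08)
rho = 9.259e+13 1/m^2


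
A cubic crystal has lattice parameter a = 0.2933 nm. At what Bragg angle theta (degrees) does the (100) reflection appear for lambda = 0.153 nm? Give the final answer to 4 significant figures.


d = a / sqrt(h^2+k^2+l^2)
d = 0.2933 / sqrt(1) = 0.2933 nm
lambda = 2*d*sin(theta)  =>  sin(theta) = lambda / (2*d)
sin(theta) = 0.153 / (2 * 0.2933) = 0.260825
theta = 15.12 deg


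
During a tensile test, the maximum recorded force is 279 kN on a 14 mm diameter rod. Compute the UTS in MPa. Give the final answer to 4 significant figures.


A0 = pi*(d/2)^2 = pi*(14/2)^2 = 153.938 mm^2
UTS = F_max / A0 = 279*1000 / 153.938
UTS = 1812 MPa


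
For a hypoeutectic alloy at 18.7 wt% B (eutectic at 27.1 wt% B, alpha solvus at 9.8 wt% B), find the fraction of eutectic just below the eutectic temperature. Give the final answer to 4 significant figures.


f_primary = (C_e - C0) / (C_e - C_alpha_max)
f_primary = (27.1 - 18.7) / (27.1 - 9.8)
f_primary = 0.485549
f_eutectic = 1 - 0.485549 = 0.5145


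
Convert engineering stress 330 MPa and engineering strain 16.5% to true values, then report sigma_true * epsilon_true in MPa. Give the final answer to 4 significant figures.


sigma_true = sigma_eng * (1 + epsilon_eng)
sigma_true = 330 * (1 + 0.165) = 384.45 MPa
epsilon_true = ln(1 + epsilon_eng)
epsilon_true = ln(1 + 0.165) = 0.152721
sigma_true * epsilon_true = 384.45 * 0.152721 = 58.71 MPa


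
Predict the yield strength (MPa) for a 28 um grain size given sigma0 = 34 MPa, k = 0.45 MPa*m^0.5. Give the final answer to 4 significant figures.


sigma_y = sigma0 + k / sqrt(d)
d = 28 um = 2.8e-05 m
sigma_y = 34 + 0.45 / sqrt(2.8e-05)
sigma_y = 119 MPa


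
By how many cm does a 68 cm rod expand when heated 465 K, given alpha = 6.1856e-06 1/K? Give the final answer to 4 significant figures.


dL = L0 * alpha * dT
dL = 68 * 6.1856e-06 * 465
dL = 0.1956 cm


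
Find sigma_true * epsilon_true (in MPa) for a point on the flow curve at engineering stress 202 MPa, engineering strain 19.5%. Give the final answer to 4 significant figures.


sigma_true = sigma_eng * (1 + epsilon_eng)
sigma_true = 202 * (1 + 0.195) = 241.39 MPa
epsilon_true = ln(1 + epsilon_eng)
epsilon_true = ln(1 + 0.195) = 0.178146
sigma_true * epsilon_true = 241.39 * 0.178146 = 43 MPa


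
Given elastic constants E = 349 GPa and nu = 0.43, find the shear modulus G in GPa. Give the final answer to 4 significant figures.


G = E / (2*(1+nu))
G = 349 / (2*(1+0.43))
G = 122 GPa


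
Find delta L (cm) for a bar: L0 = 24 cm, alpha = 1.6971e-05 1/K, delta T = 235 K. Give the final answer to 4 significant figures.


dL = L0 * alpha * dT
dL = 24 * 1.6971e-05 * 235
dL = 0.09572 cm


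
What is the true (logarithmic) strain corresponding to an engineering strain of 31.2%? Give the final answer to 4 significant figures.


epsilon_true = ln(1 + epsilon_eng)
epsilon_true = ln(1 + 0.312)
epsilon_true = 0.2716


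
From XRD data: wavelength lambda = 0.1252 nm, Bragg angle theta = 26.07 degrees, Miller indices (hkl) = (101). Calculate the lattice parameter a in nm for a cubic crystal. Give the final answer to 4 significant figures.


d = lambda / (2*sin(theta))
d = 0.1252 / (2*sin(26.07 deg))
d = 0.142445 nm
a = d * sqrt(h^2+k^2+l^2) = 0.142445 * sqrt(2)
a = 0.2014 nm


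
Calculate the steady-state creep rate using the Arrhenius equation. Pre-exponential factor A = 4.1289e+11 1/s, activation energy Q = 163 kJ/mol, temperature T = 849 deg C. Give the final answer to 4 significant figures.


rate = A * exp(-Q / (R*T))
T = 849 + 273.15 = 1122.15 K
rate = 4.1289e+11 * exp(-163e3 / (8.314 * 1122.15))
rate = 10670 1/s


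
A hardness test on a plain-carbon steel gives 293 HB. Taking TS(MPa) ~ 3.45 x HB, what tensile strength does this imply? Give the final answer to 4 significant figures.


TS (MPa) = 3.45 * HB
TS = 3.45 * 293
TS = 1011 MPa


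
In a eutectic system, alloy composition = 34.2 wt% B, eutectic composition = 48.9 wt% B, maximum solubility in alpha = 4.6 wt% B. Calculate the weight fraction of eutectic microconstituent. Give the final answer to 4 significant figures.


f_primary = (C_e - C0) / (C_e - C_alpha_max)
f_primary = (48.9 - 34.2) / (48.9 - 4.6)
f_primary = 0.331828
f_eutectic = 1 - 0.331828 = 0.6682


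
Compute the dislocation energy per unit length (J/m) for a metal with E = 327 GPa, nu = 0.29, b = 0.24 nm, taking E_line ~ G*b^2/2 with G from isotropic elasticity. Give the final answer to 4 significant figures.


Step 1: G = E / (2*(1+nu))
G = 327 / (2*(1+0.29)) = 126.744 GPa = 1.26744e+11 Pa
Step 2: E_line = G*b^2/2
b = 0.24 nm = 2.4e-10 m
E_line = 0.5 * 1.26744e+11 * (2.4e-10)^2 = 3.65e-09 J/m


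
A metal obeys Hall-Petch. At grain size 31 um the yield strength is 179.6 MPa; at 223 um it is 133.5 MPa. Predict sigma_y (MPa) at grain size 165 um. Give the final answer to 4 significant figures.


sigma_y = sigma0 + k / sqrt(d)
1/sqrt(d1) = 1/sqrt(3.1e-05) = 179.605;  1/sqrt(d2) = 66.965
k = (sigma1 - sigma2) / (1/sqrt(d1) - 1/sqrt(d2)) = (179.6 - 133.5) / (179.605 - 66.965) = 0.409267 MPa*m^0.5
sigma0 = sigma1 - k/sqrt(d1) = 179.6 - 0.409267*179.605 = 106.093 MPa
sigma_y(d3) = 106.093 + 0.409267 / sqrt(1.65e-04) = 138 MPa


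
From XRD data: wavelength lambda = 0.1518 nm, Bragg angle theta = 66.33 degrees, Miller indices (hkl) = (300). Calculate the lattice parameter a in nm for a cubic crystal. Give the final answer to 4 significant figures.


d = lambda / (2*sin(theta))
d = 0.1518 / (2*sin(66.33 deg))
d = 0.0828718 nm
a = d * sqrt(h^2+k^2+l^2) = 0.0828718 * sqrt(9)
a = 0.2486 nm


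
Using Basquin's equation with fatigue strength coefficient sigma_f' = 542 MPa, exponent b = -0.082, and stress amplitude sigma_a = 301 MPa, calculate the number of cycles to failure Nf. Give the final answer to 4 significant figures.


sigma_a = sigma_f' * (2*Nf)^b
2*Nf = (sigma_a / sigma_f')^(1/b)
2*Nf = (301 / 542)^(1/-0.082)
2*Nf = 1303.27
Nf = 651.6 cycles


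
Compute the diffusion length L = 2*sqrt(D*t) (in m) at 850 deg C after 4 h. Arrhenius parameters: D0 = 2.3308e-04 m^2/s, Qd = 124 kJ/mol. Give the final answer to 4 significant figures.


Step 1: D = D0 * exp(-Qd/(R*T))
T = 1123.15 K
D = 2.3308e-04 * exp(-124e3 / (8.314 * 1123.15)) = 3.9847e-10 m^2/s
Step 2: L = 2*sqrt(D*t)
t = 4 h = 14400 s
L = 2*sqrt(3.9847e-10 * 14400) = 4.791e-03 m


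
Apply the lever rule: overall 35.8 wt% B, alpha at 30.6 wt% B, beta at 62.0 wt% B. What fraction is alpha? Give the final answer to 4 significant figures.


f_alpha = (C_beta - C0) / (C_beta - C_alpha)
f_alpha = (62.0 - 35.8) / (62.0 - 30.6)
f_alpha = 0.8344


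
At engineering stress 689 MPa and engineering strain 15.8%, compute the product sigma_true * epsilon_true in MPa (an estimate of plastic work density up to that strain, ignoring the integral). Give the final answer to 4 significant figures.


sigma_true = sigma_eng * (1 + epsilon_eng)
sigma_true = 689 * (1 + 0.158) = 797.862 MPa
epsilon_true = ln(1 + epsilon_eng)
epsilon_true = ln(1 + 0.158) = 0.146694
sigma_true * epsilon_true = 797.862 * 0.146694 = 117 MPa


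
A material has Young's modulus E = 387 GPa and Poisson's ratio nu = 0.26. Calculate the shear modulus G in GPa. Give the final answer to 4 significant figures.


G = E / (2*(1+nu))
G = 387 / (2*(1+0.26))
G = 153.6 GPa


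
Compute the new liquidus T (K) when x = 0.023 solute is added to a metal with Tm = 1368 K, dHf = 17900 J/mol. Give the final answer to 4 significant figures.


dT = R*Tm^2*x / dHf
dT = 8.314 * 1368^2 * 0.023 / 17900
dT = 19.992 K
T_new = 1368 - 19.992 = 1348 K


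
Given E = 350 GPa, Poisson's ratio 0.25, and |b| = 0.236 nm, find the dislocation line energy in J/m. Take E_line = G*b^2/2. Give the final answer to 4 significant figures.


Step 1: G = E / (2*(1+nu))
G = 350 / (2*(1+0.25)) = 140 GPa = 1.4e+11 Pa
Step 2: E_line = G*b^2/2
b = 0.236 nm = 2.36e-10 m
E_line = 0.5 * 1.4e+11 * (2.36e-10)^2 = 3.899e-09 J/m


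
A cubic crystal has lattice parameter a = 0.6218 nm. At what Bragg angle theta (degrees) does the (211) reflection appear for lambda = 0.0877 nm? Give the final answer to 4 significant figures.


d = a / sqrt(h^2+k^2+l^2)
d = 0.6218 / sqrt(6) = 0.253849 nm
lambda = 2*d*sin(theta)  =>  sin(theta) = lambda / (2*d)
sin(theta) = 0.0877 / (2 * 0.253849) = 0.172741
theta = 9.947 deg


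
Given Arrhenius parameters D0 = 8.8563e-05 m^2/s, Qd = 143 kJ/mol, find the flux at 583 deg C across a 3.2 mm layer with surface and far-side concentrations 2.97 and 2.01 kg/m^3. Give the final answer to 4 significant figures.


Step 1: D = D0 * exp(-Qd/(R*T))
T = 583 + 273.15 = 856.15 K
D = 8.8563e-05 * exp(-143e3 / (8.314 * 856.15)) = 1.6686e-13 m^2/s
Step 2: J = D * (C1 - C2) / dx
J = 1.6686e-13 * (2.97 - 2.01) / 3.2e-03
J = 5.006e-11 kg/(m^2*s)


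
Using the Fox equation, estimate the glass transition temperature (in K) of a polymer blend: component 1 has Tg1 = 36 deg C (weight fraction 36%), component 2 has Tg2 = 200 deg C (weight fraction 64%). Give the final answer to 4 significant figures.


1/Tg = w1/Tg1 + w2/Tg2 (in Kelvin)
Tg1 = 309.15 K, Tg2 = 473.15 K
1/Tg = 0.36/309.15 + 0.64/473.15
Tg = 397.3 K


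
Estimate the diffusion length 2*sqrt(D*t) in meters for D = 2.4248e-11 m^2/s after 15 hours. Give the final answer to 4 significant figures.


t = 15 hr = 54000 s
Diffusion length = 2*sqrt(D*t)
= 2*sqrt(2.4248e-11 * 54000)
= 2.289e-03 m


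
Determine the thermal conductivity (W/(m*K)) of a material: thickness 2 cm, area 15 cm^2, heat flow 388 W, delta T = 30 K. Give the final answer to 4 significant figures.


k = Q*L / (A*dT)
L = 0.02 m, A = 1.5e-03 m^2
k = 388 * 0.02 / (1.5e-03 * 30)
k = 172.4 W/(m*K)


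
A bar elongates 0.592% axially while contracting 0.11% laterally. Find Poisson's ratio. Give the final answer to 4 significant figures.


nu = -epsilon_lat / epsilon_axial
Lateral strain is contraction (negative), so using magnitudes:
nu = 0.11 / 0.592
nu = 0.1858


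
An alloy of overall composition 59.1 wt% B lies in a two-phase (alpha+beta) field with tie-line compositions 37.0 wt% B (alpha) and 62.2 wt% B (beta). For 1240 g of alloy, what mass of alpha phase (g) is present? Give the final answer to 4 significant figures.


f_alpha = (C_beta - C0) / (C_beta - C_alpha)
f_alpha = (62.2 - 59.1) / (62.2 - 37.0) = 0.123016
m_alpha = f_alpha * m_total = 0.123016 * 1240 = 152.5 g


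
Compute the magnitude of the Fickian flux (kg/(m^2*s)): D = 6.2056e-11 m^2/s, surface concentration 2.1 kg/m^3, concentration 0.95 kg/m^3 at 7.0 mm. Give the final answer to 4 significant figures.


J = -D * (dC/dx) = D * (C1 - C2) / dx
J = 6.2056e-11 * (2.1 - 0.95) / 7e-03
J = 1.019e-08 kg/(m^2*s)


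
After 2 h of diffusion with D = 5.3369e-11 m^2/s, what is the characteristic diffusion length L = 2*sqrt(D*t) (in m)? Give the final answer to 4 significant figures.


t = 2 hr = 7200 s
Diffusion length = 2*sqrt(D*t)
= 2*sqrt(5.3369e-11 * 7200)
= 1.24e-03 m


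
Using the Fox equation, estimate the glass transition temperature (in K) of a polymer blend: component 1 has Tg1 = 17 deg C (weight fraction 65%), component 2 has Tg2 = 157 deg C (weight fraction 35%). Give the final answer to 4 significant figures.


1/Tg = w1/Tg1 + w2/Tg2 (in Kelvin)
Tg1 = 290.15 K, Tg2 = 430.15 K
1/Tg = 0.65/290.15 + 0.35/430.15
Tg = 327.5 K


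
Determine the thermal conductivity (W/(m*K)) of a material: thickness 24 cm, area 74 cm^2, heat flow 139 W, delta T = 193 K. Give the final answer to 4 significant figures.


k = Q*L / (A*dT)
L = 0.24 m, A = 7.4e-03 m^2
k = 139 * 0.24 / (7.4e-03 * 193)
k = 23.36 W/(m*K)


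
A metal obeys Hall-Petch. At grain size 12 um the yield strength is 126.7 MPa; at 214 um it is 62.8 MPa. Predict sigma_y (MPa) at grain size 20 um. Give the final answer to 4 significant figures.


sigma_y = sigma0 + k / sqrt(d)
1/sqrt(d1) = 1/sqrt(1.2e-05) = 288.675;  1/sqrt(d2) = 68.3586
k = (sigma1 - sigma2) / (1/sqrt(d1) - 1/sqrt(d2)) = (126.7 - 62.8) / (288.675 - 68.3586) = 0.290037 MPa*m^0.5
sigma0 = sigma1 - k/sqrt(d1) = 126.7 - 0.290037*288.675 = 42.9735 MPa
sigma_y(d3) = 42.9735 + 0.290037 / sqrt(2e-05) = 107.8 MPa


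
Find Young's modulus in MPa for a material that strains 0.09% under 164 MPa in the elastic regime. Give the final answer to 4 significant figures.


E = sigma / epsilon
epsilon = 0.09% = 9e-04
E = 164 / 9e-04
E = 182200 MPa


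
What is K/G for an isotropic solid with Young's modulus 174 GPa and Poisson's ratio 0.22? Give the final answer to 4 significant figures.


G = E / (2*(1+nu))
G = 174 / (2*(1+0.22)) = 71.3115 GPa
K = E / (3*(1-2*nu))
K = 174 / (3*(1-2*0.22)) = 103.571 GPa
K/G = 103.571 / 71.3115 = 1.452


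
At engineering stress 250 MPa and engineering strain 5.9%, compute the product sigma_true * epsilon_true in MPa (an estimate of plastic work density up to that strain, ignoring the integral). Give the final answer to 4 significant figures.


sigma_true = sigma_eng * (1 + epsilon_eng)
sigma_true = 250 * (1 + 0.059) = 264.75 MPa
epsilon_true = ln(1 + epsilon_eng)
epsilon_true = ln(1 + 0.059) = 0.0573251
sigma_true * epsilon_true = 264.75 * 0.0573251 = 15.18 MPa


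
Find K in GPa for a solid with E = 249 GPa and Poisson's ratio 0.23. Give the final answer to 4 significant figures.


K = E / (3*(1-2*nu))
K = 249 / (3*(1-2*0.23))
K = 153.7 GPa


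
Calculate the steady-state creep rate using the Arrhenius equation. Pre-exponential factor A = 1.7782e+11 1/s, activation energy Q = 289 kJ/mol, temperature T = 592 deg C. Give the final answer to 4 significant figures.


rate = A * exp(-Q / (R*T))
T = 592 + 273.15 = 865.15 K
rate = 1.7782e+11 * exp(-289e3 / (8.314 * 865.15))
rate = 6.318e-07 1/s


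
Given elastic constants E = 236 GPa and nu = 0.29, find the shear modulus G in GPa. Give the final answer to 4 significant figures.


G = E / (2*(1+nu))
G = 236 / (2*(1+0.29))
G = 91.47 GPa


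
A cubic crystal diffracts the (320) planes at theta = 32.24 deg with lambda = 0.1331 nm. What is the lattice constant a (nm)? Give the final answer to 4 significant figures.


d = lambda / (2*sin(theta))
d = 0.1331 / (2*sin(32.24 deg))
d = 0.12475 nm
a = d * sqrt(h^2+k^2+l^2) = 0.12475 * sqrt(13)
a = 0.4498 nm


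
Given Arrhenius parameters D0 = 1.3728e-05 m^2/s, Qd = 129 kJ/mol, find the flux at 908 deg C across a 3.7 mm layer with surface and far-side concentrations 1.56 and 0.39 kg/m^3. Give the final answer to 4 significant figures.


Step 1: D = D0 * exp(-Qd/(R*T))
T = 908 + 273.15 = 1181.15 K
D = 1.3728e-05 * exp(-129e3 / (8.314 * 1181.15)) = 2.70747e-11 m^2/s
Step 2: J = D * (C1 - C2) / dx
J = 2.70747e-11 * (1.56 - 0.39) / 3.7e-03
J = 8.561e-09 kg/(m^2*s)


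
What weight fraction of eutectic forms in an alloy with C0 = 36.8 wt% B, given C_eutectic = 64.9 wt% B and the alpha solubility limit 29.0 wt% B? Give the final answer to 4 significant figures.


f_primary = (C_e - C0) / (C_e - C_alpha_max)
f_primary = (64.9 - 36.8) / (64.9 - 29.0)
f_primary = 0.78273
f_eutectic = 1 - 0.78273 = 0.2173


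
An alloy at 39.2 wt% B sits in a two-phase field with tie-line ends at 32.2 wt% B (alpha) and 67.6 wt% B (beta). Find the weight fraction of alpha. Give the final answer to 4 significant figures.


f_alpha = (C_beta - C0) / (C_beta - C_alpha)
f_alpha = (67.6 - 39.2) / (67.6 - 32.2)
f_alpha = 0.8023


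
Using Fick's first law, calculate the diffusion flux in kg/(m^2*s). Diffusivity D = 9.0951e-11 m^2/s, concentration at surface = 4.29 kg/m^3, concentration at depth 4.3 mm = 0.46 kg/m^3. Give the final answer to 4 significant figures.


J = -D * (dC/dx) = D * (C1 - C2) / dx
J = 9.0951e-11 * (4.29 - 0.46) / 4.3e-03
J = 8.101e-08 kg/(m^2*s)


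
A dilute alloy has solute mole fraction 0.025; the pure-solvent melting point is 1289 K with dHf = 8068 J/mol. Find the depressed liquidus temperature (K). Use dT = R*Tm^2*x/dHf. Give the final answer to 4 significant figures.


dT = R*Tm^2*x / dHf
dT = 8.314 * 1289^2 * 0.025 / 8068
dT = 42.8046 K
T_new = 1289 - 42.8046 = 1246 K


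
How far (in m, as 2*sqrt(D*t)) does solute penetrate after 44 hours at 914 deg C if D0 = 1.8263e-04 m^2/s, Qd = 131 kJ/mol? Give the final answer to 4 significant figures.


Step 1: D = D0 * exp(-Qd/(R*T))
T = 1187.15 K
D = 1.8263e-04 * exp(-131e3 / (8.314 * 1187.15)) = 3.14311e-10 m^2/s
Step 2: L = 2*sqrt(D*t)
t = 44 h = 158400 s
L = 2*sqrt(3.14311e-10 * 158400) = 0.01411 m


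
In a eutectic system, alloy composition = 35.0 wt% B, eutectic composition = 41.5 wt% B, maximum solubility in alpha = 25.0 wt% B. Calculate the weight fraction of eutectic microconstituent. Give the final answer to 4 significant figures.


f_primary = (C_e - C0) / (C_e - C_alpha_max)
f_primary = (41.5 - 35.0) / (41.5 - 25.0)
f_primary = 0.393939
f_eutectic = 1 - 0.393939 = 0.6061


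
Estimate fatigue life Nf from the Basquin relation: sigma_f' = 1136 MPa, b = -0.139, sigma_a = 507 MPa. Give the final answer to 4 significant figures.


sigma_a = sigma_f' * (2*Nf)^b
2*Nf = (sigma_a / sigma_f')^(1/b)
2*Nf = (507 / 1136)^(1/-0.139)
2*Nf = 331.627
Nf = 165.8 cycles


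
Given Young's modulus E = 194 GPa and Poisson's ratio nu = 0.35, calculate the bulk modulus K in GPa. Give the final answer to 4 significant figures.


K = E / (3*(1-2*nu))
K = 194 / (3*(1-2*0.35))
K = 215.6 GPa


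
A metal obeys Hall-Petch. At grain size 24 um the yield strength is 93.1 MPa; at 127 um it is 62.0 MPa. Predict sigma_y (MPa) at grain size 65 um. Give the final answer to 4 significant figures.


sigma_y = sigma0 + k / sqrt(d)
1/sqrt(d1) = 1/sqrt(2.4e-05) = 204.124;  1/sqrt(d2) = 88.7357
k = (sigma1 - sigma2) / (1/sqrt(d1) - 1/sqrt(d2)) = (93.1 - 62.0) / (204.124 - 88.7357) = 0.269524 MPa*m^0.5
sigma0 = sigma1 - k/sqrt(d1) = 93.1 - 0.269524*204.124 = 38.0836 MPa
sigma_y(d3) = 38.0836 + 0.269524 / sqrt(6.5e-05) = 71.51 MPa


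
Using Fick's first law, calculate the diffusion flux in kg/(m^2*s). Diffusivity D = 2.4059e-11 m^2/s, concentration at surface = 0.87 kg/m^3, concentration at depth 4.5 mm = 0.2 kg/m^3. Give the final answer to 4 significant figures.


J = -D * (dC/dx) = D * (C1 - C2) / dx
J = 2.4059e-11 * (0.87 - 0.2) / 4.5e-03
J = 3.582e-09 kg/(m^2*s)


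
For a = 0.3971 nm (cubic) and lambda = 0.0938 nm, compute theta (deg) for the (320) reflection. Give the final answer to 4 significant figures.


d = a / sqrt(h^2+k^2+l^2)
d = 0.3971 / sqrt(13) = 0.110136 nm
lambda = 2*d*sin(theta)  =>  sin(theta) = lambda / (2*d)
sin(theta) = 0.0938 / (2 * 0.110136) = 0.425838
theta = 25.2 deg


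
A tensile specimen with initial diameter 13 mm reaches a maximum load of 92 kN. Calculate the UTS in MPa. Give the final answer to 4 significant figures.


A0 = pi*(d/2)^2 = pi*(13/2)^2 = 132.732 mm^2
UTS = F_max / A0 = 92*1000 / 132.732
UTS = 693.1 MPa


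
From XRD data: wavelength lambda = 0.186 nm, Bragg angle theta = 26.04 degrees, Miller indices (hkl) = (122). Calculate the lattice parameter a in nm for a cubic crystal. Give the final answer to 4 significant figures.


d = lambda / (2*sin(theta))
d = 0.186 / (2*sin(26.04 deg))
d = 0.211846 nm
a = d * sqrt(h^2+k^2+l^2) = 0.211846 * sqrt(9)
a = 0.6355 nm


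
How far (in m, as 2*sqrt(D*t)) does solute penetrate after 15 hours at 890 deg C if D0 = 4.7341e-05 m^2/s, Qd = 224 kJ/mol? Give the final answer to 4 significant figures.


Step 1: D = D0 * exp(-Qd/(R*T))
T = 1163.15 K
D = 4.7341e-05 * exp(-224e3 / (8.314 * 1163.15)) = 4.12574e-15 m^2/s
Step 2: L = 2*sqrt(D*t)
t = 15 h = 54000 s
L = 2*sqrt(4.12574e-15 * 54000) = 2.985e-05 m


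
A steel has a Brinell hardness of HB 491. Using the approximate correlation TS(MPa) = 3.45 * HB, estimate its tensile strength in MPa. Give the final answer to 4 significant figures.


TS (MPa) = 3.45 * HB
TS = 3.45 * 491
TS = 1694 MPa


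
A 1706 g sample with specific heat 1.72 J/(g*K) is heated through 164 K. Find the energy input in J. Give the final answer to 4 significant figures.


Q = m * cp * dT
Q = 1706 * 1.72 * 164
Q = 481200 J


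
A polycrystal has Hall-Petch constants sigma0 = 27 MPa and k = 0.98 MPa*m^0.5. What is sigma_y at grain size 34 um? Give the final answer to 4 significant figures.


sigma_y = sigma0 + k / sqrt(d)
d = 34 um = 3.4e-05 m
sigma_y = 27 + 0.98 / sqrt(3.4e-05)
sigma_y = 195.1 MPa


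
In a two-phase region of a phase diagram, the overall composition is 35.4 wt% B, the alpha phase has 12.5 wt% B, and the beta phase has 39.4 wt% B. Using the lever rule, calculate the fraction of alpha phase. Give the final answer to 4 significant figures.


f_alpha = (C_beta - C0) / (C_beta - C_alpha)
f_alpha = (39.4 - 35.4) / (39.4 - 12.5)
f_alpha = 0.1487


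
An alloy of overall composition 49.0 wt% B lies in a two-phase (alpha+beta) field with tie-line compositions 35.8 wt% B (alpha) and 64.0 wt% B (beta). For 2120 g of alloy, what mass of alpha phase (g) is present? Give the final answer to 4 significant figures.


f_alpha = (C_beta - C0) / (C_beta - C_alpha)
f_alpha = (64.0 - 49.0) / (64.0 - 35.8) = 0.531915
m_alpha = f_alpha * m_total = 0.531915 * 2120 = 1128 g


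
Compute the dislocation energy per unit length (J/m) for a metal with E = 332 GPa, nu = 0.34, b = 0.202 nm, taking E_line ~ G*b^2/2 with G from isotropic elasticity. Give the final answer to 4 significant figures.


Step 1: G = E / (2*(1+nu))
G = 332 / (2*(1+0.34)) = 123.881 GPa = 1.23881e+11 Pa
Step 2: E_line = G*b^2/2
b = 0.202 nm = 2.02e-10 m
E_line = 0.5 * 1.23881e+11 * (2.02e-10)^2 = 2.527e-09 J/m


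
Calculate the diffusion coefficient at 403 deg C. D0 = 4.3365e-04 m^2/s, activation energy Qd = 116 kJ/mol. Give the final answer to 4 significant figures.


D = D0 * exp(-Qd / (R*T))
T = 676.15 K
D = 4.3365e-04 * exp(-116e3 / (8.314 * 676.15))
D = 4.737e-13 m^2/s


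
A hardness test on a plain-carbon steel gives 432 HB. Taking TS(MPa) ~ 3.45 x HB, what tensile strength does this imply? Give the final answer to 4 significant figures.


TS (MPa) = 3.45 * HB
TS = 3.45 * 432
TS = 1490 MPa


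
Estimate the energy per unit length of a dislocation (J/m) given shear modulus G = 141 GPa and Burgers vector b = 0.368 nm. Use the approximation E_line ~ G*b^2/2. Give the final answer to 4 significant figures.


E = G*b^2/2
b = 0.368 nm = 3.68e-10 m
G = 141 GPa = 1.41e+11 Pa
E = 0.5 * 1.41e+11 * (3.68e-10)^2
E = 9.547e-09 J/m


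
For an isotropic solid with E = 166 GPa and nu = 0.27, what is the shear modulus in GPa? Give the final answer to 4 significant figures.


G = E / (2*(1+nu))
G = 166 / (2*(1+0.27))
G = 65.35 GPa


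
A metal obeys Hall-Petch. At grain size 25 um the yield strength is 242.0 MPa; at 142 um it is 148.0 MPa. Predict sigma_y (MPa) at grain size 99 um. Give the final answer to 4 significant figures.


sigma_y = sigma0 + k / sqrt(d)
1/sqrt(d1) = 1/sqrt(2.5e-05) = 200;  1/sqrt(d2) = 83.9181
k = (sigma1 - sigma2) / (1/sqrt(d1) - 1/sqrt(d2)) = (242.0 - 148.0) / (200 - 83.9181) = 0.809773 MPa*m^0.5
sigma0 = sigma1 - k/sqrt(d1) = 242.0 - 0.809773*200 = 80.0453 MPa
sigma_y(d3) = 80.0453 + 0.809773 / sqrt(9.9e-05) = 161.4 MPa


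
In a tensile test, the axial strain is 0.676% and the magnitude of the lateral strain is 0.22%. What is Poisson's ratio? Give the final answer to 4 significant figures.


nu = -epsilon_lat / epsilon_axial
Lateral strain is contraction (negative), so using magnitudes:
nu = 0.22 / 0.676
nu = 0.3254


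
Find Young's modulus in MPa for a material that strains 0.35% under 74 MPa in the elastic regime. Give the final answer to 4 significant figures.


E = sigma / epsilon
epsilon = 0.35% = 3.5e-03
E = 74 / 3.5e-03
E = 21140 MPa


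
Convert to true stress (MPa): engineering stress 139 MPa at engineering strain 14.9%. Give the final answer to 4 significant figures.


sigma_true = sigma_eng * (1 + epsilon_eng)
sigma_true = 139 * (1 + 0.149)
sigma_true = 159.7 MPa


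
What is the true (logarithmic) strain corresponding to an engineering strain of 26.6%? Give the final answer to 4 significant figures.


epsilon_true = ln(1 + epsilon_eng)
epsilon_true = ln(1 + 0.266)
epsilon_true = 0.2359


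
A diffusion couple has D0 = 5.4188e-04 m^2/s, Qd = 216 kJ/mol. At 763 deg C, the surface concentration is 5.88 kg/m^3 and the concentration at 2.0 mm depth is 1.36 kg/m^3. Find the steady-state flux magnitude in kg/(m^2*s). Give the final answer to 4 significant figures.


Step 1: D = D0 * exp(-Qd/(R*T))
T = 763 + 273.15 = 1036.15 K
D = 5.4188e-04 * exp(-216e3 / (8.314 * 1036.15)) = 6.98983e-15 m^2/s
Step 2: J = D * (C1 - C2) / dx
J = 6.98983e-15 * (5.88 - 1.36) / 2e-03
J = 1.58e-11 kg/(m^2*s)


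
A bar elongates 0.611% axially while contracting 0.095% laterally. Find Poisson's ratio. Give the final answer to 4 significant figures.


nu = -epsilon_lat / epsilon_axial
Lateral strain is contraction (negative), so using magnitudes:
nu = 0.095 / 0.611
nu = 0.1555


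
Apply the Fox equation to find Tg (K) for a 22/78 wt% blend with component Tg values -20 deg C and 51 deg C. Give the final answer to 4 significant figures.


1/Tg = w1/Tg1 + w2/Tg2 (in Kelvin)
Tg1 = 253.15 K, Tg2 = 324.15 K
1/Tg = 0.22/253.15 + 0.78/324.15
Tg = 305.3 K


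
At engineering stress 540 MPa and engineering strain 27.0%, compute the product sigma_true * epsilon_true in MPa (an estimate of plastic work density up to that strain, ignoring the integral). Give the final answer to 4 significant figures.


sigma_true = sigma_eng * (1 + epsilon_eng)
sigma_true = 540 * (1 + 0.27) = 685.8 MPa
epsilon_true = ln(1 + epsilon_eng)
epsilon_true = ln(1 + 0.27) = 0.239017
sigma_true * epsilon_true = 685.8 * 0.239017 = 163.9 MPa


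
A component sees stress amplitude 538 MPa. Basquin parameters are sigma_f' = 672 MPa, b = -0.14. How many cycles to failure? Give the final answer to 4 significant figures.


sigma_a = sigma_f' * (2*Nf)^b
2*Nf = (sigma_a / sigma_f')^(1/b)
2*Nf = (538 / 672)^(1/-0.14)
2*Nf = 4.89674
Nf = 2.448 cycles


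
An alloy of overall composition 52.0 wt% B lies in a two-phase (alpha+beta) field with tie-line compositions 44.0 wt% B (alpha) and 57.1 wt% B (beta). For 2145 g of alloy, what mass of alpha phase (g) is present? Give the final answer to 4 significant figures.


f_alpha = (C_beta - C0) / (C_beta - C_alpha)
f_alpha = (57.1 - 52.0) / (57.1 - 44.0) = 0.389313
m_alpha = f_alpha * m_total = 0.389313 * 2145 = 835.1 g


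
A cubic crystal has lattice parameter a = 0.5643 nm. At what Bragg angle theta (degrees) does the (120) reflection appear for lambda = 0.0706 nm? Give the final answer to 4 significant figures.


d = a / sqrt(h^2+k^2+l^2)
d = 0.5643 / sqrt(5) = 0.252363 nm
lambda = 2*d*sin(theta)  =>  sin(theta) = lambda / (2*d)
sin(theta) = 0.0706 / (2 * 0.252363) = 0.139878
theta = 8.041 deg


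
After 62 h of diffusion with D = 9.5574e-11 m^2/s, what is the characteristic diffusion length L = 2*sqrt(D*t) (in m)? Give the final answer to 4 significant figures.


t = 62 hr = 223200 s
Diffusion length = 2*sqrt(D*t)
= 2*sqrt(9.5574e-11 * 223200)
= 9.237e-03 m


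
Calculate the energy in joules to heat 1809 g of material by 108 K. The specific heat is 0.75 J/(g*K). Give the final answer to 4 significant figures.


Q = m * cp * dT
Q = 1809 * 0.75 * 108
Q = 146500 J


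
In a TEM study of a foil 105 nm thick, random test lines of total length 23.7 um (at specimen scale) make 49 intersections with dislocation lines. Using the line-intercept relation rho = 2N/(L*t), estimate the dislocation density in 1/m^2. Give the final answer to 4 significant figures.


rho = 2N / (L * t)
L = 23.7 um = 2.37e-05 m, t = 105 nm = 1.05e-07 m
rho = 2 * 49 / (2.37e-05 * 1.05e-07)
rho = 3.938e+13 1/m^2


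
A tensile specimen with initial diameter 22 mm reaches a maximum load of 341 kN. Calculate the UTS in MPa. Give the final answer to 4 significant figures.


A0 = pi*(d/2)^2 = pi*(22/2)^2 = 380.133 mm^2
UTS = F_max / A0 = 341*1000 / 380.133
UTS = 897.1 MPa


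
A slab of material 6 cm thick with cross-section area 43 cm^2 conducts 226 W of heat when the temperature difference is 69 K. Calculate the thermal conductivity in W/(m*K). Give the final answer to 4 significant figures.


k = Q*L / (A*dT)
L = 0.06 m, A = 4.3e-03 m^2
k = 226 * 0.06 / (4.3e-03 * 69)
k = 45.7 W/(m*K)


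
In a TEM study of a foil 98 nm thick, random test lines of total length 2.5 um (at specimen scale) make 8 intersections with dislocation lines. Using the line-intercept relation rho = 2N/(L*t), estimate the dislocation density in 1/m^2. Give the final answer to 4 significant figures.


rho = 2N / (L * t)
L = 2.5 um = 2.5e-06 m, t = 98 nm = 9.8e-08 m
rho = 2 * 8 / (2.5e-06 * 9.8e-08)
rho = 6.531e+13 1/m^2


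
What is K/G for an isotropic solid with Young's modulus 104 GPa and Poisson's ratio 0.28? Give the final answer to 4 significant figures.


G = E / (2*(1+nu))
G = 104 / (2*(1+0.28)) = 40.625 GPa
K = E / (3*(1-2*nu))
K = 104 / (3*(1-2*0.28)) = 78.7879 GPa
K/G = 78.7879 / 40.625 = 1.939


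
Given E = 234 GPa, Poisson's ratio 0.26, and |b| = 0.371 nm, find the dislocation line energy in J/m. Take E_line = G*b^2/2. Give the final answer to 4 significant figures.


Step 1: G = E / (2*(1+nu))
G = 234 / (2*(1+0.26)) = 92.8571 GPa = 9.28571e+10 Pa
Step 2: E_line = G*b^2/2
b = 0.371 nm = 3.71e-10 m
E_line = 0.5 * 9.28571e+10 * (3.71e-10)^2 = 6.39e-09 J/m


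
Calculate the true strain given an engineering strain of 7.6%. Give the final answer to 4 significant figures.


epsilon_true = ln(1 + epsilon_eng)
epsilon_true = ln(1 + 0.076)
epsilon_true = 0.07325


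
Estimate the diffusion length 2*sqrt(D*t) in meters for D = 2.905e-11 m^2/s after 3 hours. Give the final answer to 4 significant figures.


t = 3 hr = 10800 s
Diffusion length = 2*sqrt(D*t)
= 2*sqrt(2.905e-11 * 10800)
= 1.12e-03 m


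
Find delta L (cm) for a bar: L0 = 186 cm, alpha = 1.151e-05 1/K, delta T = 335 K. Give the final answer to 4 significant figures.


dL = L0 * alpha * dT
dL = 186 * 1.151e-05 * 335
dL = 0.7172 cm


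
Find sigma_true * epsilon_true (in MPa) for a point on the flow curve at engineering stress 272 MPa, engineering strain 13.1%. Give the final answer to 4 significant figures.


sigma_true = sigma_eng * (1 + epsilon_eng)
sigma_true = 272 * (1 + 0.131) = 307.632 MPa
epsilon_true = ln(1 + epsilon_eng)
epsilon_true = ln(1 + 0.131) = 0.123102
sigma_true * epsilon_true = 307.632 * 0.123102 = 37.87 MPa


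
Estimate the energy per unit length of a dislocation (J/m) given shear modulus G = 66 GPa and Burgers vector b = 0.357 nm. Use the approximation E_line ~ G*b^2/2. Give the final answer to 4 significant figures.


E = G*b^2/2
b = 0.357 nm = 3.57e-10 m
G = 66 GPa = 6.6e+10 Pa
E = 0.5 * 6.6e+10 * (3.57e-10)^2
E = 4.206e-09 J/m


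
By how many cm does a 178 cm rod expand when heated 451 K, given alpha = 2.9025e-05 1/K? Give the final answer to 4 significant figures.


dL = L0 * alpha * dT
dL = 178 * 2.9025e-05 * 451
dL = 2.33 cm


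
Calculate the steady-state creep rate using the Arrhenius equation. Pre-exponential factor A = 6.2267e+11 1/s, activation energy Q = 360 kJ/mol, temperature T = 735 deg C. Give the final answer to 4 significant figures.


rate = A * exp(-Q / (R*T))
T = 735 + 273.15 = 1008.15 K
rate = 6.2267e+11 * exp(-360e3 / (8.314 * 1008.15))
rate = 1.384e-07 1/s


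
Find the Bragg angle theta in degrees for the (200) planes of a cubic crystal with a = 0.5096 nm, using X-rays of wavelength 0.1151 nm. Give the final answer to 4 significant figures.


d = a / sqrt(h^2+k^2+l^2)
d = 0.5096 / sqrt(4) = 0.2548 nm
lambda = 2*d*sin(theta)  =>  sin(theta) = lambda / (2*d)
sin(theta) = 0.1151 / (2 * 0.2548) = 0.225863
theta = 13.05 deg


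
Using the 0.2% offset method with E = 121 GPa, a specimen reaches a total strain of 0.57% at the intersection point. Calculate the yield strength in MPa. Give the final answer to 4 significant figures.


Offset strain = 0.002
Elastic strain at yield = total_strain - offset = 5.7e-03 - 0.002 = 3.7e-03
sigma_y = E * elastic_strain = 121000 * 3.7e-03
sigma_y = 447.7 MPa


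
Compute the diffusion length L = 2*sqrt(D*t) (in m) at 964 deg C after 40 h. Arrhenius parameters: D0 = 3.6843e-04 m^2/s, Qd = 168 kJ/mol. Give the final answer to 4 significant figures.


Step 1: D = D0 * exp(-Qd/(R*T))
T = 1237.15 K
D = 3.6843e-04 * exp(-168e3 / (8.314 * 1237.15)) = 2.9706e-11 m^2/s
Step 2: L = 2*sqrt(D*t)
t = 40 h = 144000 s
L = 2*sqrt(2.9706e-11 * 144000) = 4.137e-03 m


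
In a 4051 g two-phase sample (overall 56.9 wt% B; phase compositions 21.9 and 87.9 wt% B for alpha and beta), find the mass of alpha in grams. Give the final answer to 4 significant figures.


f_alpha = (C_beta - C0) / (C_beta - C_alpha)
f_alpha = (87.9 - 56.9) / (87.9 - 21.9) = 0.469697
m_alpha = f_alpha * m_total = 0.469697 * 4051 = 1903 g


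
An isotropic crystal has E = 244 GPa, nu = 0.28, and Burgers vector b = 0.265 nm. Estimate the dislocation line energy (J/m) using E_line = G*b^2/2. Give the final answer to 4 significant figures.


Step 1: G = E / (2*(1+nu))
G = 244 / (2*(1+0.28)) = 95.3125 GPa = 9.53125e+10 Pa
Step 2: E_line = G*b^2/2
b = 0.265 nm = 2.65e-10 m
E_line = 0.5 * 9.53125e+10 * (2.65e-10)^2 = 3.347e-09 J/m


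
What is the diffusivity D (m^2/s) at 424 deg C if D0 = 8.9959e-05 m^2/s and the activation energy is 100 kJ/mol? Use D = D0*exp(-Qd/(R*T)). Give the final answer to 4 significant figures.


D = D0 * exp(-Qd / (R*T))
T = 697.15 K
D = 8.9959e-05 * exp(-100e3 / (8.314 * 697.15))
D = 2.892e-12 m^2/s
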